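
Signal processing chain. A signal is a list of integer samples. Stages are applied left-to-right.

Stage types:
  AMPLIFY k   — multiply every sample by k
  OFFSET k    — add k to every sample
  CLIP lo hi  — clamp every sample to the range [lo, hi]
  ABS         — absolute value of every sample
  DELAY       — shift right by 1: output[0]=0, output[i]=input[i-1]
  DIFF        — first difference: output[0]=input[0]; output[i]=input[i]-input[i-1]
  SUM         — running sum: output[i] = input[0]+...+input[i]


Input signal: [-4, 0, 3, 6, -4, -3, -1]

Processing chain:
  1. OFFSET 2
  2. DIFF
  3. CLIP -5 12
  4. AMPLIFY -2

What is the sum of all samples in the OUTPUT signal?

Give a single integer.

Answer: -12

Derivation:
Input: [-4, 0, 3, 6, -4, -3, -1]
Stage 1 (OFFSET 2): -4+2=-2, 0+2=2, 3+2=5, 6+2=8, -4+2=-2, -3+2=-1, -1+2=1 -> [-2, 2, 5, 8, -2, -1, 1]
Stage 2 (DIFF): s[0]=-2, 2--2=4, 5-2=3, 8-5=3, -2-8=-10, -1--2=1, 1--1=2 -> [-2, 4, 3, 3, -10, 1, 2]
Stage 3 (CLIP -5 12): clip(-2,-5,12)=-2, clip(4,-5,12)=4, clip(3,-5,12)=3, clip(3,-5,12)=3, clip(-10,-5,12)=-5, clip(1,-5,12)=1, clip(2,-5,12)=2 -> [-2, 4, 3, 3, -5, 1, 2]
Stage 4 (AMPLIFY -2): -2*-2=4, 4*-2=-8, 3*-2=-6, 3*-2=-6, -5*-2=10, 1*-2=-2, 2*-2=-4 -> [4, -8, -6, -6, 10, -2, -4]
Output sum: -12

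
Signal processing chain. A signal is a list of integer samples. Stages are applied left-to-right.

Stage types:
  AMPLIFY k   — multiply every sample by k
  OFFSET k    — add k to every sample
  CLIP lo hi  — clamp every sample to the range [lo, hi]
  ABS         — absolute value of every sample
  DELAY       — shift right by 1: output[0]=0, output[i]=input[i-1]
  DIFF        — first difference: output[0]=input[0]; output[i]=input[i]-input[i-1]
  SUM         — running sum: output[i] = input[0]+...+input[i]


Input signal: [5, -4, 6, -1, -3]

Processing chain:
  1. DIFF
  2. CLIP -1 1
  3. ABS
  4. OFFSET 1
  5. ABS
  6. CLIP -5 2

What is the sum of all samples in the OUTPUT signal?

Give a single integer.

Answer: 10

Derivation:
Input: [5, -4, 6, -1, -3]
Stage 1 (DIFF): s[0]=5, -4-5=-9, 6--4=10, -1-6=-7, -3--1=-2 -> [5, -9, 10, -7, -2]
Stage 2 (CLIP -1 1): clip(5,-1,1)=1, clip(-9,-1,1)=-1, clip(10,-1,1)=1, clip(-7,-1,1)=-1, clip(-2,-1,1)=-1 -> [1, -1, 1, -1, -1]
Stage 3 (ABS): |1|=1, |-1|=1, |1|=1, |-1|=1, |-1|=1 -> [1, 1, 1, 1, 1]
Stage 4 (OFFSET 1): 1+1=2, 1+1=2, 1+1=2, 1+1=2, 1+1=2 -> [2, 2, 2, 2, 2]
Stage 5 (ABS): |2|=2, |2|=2, |2|=2, |2|=2, |2|=2 -> [2, 2, 2, 2, 2]
Stage 6 (CLIP -5 2): clip(2,-5,2)=2, clip(2,-5,2)=2, clip(2,-5,2)=2, clip(2,-5,2)=2, clip(2,-5,2)=2 -> [2, 2, 2, 2, 2]
Output sum: 10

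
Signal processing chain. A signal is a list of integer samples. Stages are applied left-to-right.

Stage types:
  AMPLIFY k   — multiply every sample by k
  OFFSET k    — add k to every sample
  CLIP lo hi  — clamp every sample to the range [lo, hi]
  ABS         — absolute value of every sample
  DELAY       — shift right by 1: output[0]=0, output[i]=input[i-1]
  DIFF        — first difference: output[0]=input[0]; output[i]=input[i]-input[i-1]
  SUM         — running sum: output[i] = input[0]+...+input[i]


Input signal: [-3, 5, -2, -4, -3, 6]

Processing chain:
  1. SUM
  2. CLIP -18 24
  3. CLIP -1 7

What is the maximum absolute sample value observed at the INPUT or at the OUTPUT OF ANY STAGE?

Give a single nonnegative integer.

Answer: 7

Derivation:
Input: [-3, 5, -2, -4, -3, 6] (max |s|=6)
Stage 1 (SUM): sum[0..0]=-3, sum[0..1]=2, sum[0..2]=0, sum[0..3]=-4, sum[0..4]=-7, sum[0..5]=-1 -> [-3, 2, 0, -4, -7, -1] (max |s|=7)
Stage 2 (CLIP -18 24): clip(-3,-18,24)=-3, clip(2,-18,24)=2, clip(0,-18,24)=0, clip(-4,-18,24)=-4, clip(-7,-18,24)=-7, clip(-1,-18,24)=-1 -> [-3, 2, 0, -4, -7, -1] (max |s|=7)
Stage 3 (CLIP -1 7): clip(-3,-1,7)=-1, clip(2,-1,7)=2, clip(0,-1,7)=0, clip(-4,-1,7)=-1, clip(-7,-1,7)=-1, clip(-1,-1,7)=-1 -> [-1, 2, 0, -1, -1, -1] (max |s|=2)
Overall max amplitude: 7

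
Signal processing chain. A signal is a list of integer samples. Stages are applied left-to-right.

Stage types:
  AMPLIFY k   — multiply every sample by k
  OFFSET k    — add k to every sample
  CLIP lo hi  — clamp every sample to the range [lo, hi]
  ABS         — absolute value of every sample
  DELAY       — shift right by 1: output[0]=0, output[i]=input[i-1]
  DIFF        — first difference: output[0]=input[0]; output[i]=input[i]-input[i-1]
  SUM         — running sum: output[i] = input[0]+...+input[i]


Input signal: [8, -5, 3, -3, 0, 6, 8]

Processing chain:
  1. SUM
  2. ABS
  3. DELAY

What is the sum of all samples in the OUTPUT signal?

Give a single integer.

Input: [8, -5, 3, -3, 0, 6, 8]
Stage 1 (SUM): sum[0..0]=8, sum[0..1]=3, sum[0..2]=6, sum[0..3]=3, sum[0..4]=3, sum[0..5]=9, sum[0..6]=17 -> [8, 3, 6, 3, 3, 9, 17]
Stage 2 (ABS): |8|=8, |3|=3, |6|=6, |3|=3, |3|=3, |9|=9, |17|=17 -> [8, 3, 6, 3, 3, 9, 17]
Stage 3 (DELAY): [0, 8, 3, 6, 3, 3, 9] = [0, 8, 3, 6, 3, 3, 9] -> [0, 8, 3, 6, 3, 3, 9]
Output sum: 32

Answer: 32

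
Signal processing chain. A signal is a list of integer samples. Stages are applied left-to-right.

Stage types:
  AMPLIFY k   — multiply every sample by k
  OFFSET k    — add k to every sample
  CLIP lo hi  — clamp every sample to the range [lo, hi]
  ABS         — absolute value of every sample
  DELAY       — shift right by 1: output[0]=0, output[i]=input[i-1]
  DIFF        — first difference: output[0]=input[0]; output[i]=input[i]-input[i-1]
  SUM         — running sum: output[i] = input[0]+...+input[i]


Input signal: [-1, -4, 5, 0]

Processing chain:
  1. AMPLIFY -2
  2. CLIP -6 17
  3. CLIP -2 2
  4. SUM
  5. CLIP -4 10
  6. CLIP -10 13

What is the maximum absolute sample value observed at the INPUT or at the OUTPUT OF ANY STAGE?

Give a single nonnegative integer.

Input: [-1, -4, 5, 0] (max |s|=5)
Stage 1 (AMPLIFY -2): -1*-2=2, -4*-2=8, 5*-2=-10, 0*-2=0 -> [2, 8, -10, 0] (max |s|=10)
Stage 2 (CLIP -6 17): clip(2,-6,17)=2, clip(8,-6,17)=8, clip(-10,-6,17)=-6, clip(0,-6,17)=0 -> [2, 8, -6, 0] (max |s|=8)
Stage 3 (CLIP -2 2): clip(2,-2,2)=2, clip(8,-2,2)=2, clip(-6,-2,2)=-2, clip(0,-2,2)=0 -> [2, 2, -2, 0] (max |s|=2)
Stage 4 (SUM): sum[0..0]=2, sum[0..1]=4, sum[0..2]=2, sum[0..3]=2 -> [2, 4, 2, 2] (max |s|=4)
Stage 5 (CLIP -4 10): clip(2,-4,10)=2, clip(4,-4,10)=4, clip(2,-4,10)=2, clip(2,-4,10)=2 -> [2, 4, 2, 2] (max |s|=4)
Stage 6 (CLIP -10 13): clip(2,-10,13)=2, clip(4,-10,13)=4, clip(2,-10,13)=2, clip(2,-10,13)=2 -> [2, 4, 2, 2] (max |s|=4)
Overall max amplitude: 10

Answer: 10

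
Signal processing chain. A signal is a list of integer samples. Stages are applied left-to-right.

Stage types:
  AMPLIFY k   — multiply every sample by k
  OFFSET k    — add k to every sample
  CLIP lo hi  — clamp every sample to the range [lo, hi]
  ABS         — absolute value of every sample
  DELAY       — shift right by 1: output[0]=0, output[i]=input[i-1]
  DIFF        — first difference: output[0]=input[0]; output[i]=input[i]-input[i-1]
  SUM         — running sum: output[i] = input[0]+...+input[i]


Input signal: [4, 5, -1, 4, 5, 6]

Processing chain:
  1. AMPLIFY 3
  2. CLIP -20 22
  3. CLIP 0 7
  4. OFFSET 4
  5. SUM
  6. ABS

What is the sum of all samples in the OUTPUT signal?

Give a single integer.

Answer: 203

Derivation:
Input: [4, 5, -1, 4, 5, 6]
Stage 1 (AMPLIFY 3): 4*3=12, 5*3=15, -1*3=-3, 4*3=12, 5*3=15, 6*3=18 -> [12, 15, -3, 12, 15, 18]
Stage 2 (CLIP -20 22): clip(12,-20,22)=12, clip(15,-20,22)=15, clip(-3,-20,22)=-3, clip(12,-20,22)=12, clip(15,-20,22)=15, clip(18,-20,22)=18 -> [12, 15, -3, 12, 15, 18]
Stage 3 (CLIP 0 7): clip(12,0,7)=7, clip(15,0,7)=7, clip(-3,0,7)=0, clip(12,0,7)=7, clip(15,0,7)=7, clip(18,0,7)=7 -> [7, 7, 0, 7, 7, 7]
Stage 4 (OFFSET 4): 7+4=11, 7+4=11, 0+4=4, 7+4=11, 7+4=11, 7+4=11 -> [11, 11, 4, 11, 11, 11]
Stage 5 (SUM): sum[0..0]=11, sum[0..1]=22, sum[0..2]=26, sum[0..3]=37, sum[0..4]=48, sum[0..5]=59 -> [11, 22, 26, 37, 48, 59]
Stage 6 (ABS): |11|=11, |22|=22, |26|=26, |37|=37, |48|=48, |59|=59 -> [11, 22, 26, 37, 48, 59]
Output sum: 203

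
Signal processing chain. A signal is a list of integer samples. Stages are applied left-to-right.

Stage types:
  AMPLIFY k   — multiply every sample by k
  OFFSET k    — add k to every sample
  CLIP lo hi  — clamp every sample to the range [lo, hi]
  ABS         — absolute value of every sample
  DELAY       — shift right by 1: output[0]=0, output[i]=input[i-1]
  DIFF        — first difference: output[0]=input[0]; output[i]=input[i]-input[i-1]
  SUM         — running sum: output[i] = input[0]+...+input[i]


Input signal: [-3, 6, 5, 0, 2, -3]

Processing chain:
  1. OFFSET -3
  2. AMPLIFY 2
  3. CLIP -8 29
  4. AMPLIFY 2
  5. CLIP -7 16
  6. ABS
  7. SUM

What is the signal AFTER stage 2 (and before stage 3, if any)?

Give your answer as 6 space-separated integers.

Answer: -12 6 4 -6 -2 -12

Derivation:
Input: [-3, 6, 5, 0, 2, -3]
Stage 1 (OFFSET -3): -3+-3=-6, 6+-3=3, 5+-3=2, 0+-3=-3, 2+-3=-1, -3+-3=-6 -> [-6, 3, 2, -3, -1, -6]
Stage 2 (AMPLIFY 2): -6*2=-12, 3*2=6, 2*2=4, -3*2=-6, -1*2=-2, -6*2=-12 -> [-12, 6, 4, -6, -2, -12]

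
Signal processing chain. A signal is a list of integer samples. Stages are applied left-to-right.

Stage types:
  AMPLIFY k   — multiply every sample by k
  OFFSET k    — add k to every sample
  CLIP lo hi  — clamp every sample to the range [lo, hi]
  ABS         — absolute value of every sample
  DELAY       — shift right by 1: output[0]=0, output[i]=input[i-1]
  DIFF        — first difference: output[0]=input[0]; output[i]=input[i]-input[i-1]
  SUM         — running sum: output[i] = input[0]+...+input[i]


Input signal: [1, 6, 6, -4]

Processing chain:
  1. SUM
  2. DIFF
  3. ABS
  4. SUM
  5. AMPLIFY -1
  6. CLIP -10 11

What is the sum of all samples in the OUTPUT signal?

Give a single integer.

Answer: -28

Derivation:
Input: [1, 6, 6, -4]
Stage 1 (SUM): sum[0..0]=1, sum[0..1]=7, sum[0..2]=13, sum[0..3]=9 -> [1, 7, 13, 9]
Stage 2 (DIFF): s[0]=1, 7-1=6, 13-7=6, 9-13=-4 -> [1, 6, 6, -4]
Stage 3 (ABS): |1|=1, |6|=6, |6|=6, |-4|=4 -> [1, 6, 6, 4]
Stage 4 (SUM): sum[0..0]=1, sum[0..1]=7, sum[0..2]=13, sum[0..3]=17 -> [1, 7, 13, 17]
Stage 5 (AMPLIFY -1): 1*-1=-1, 7*-1=-7, 13*-1=-13, 17*-1=-17 -> [-1, -7, -13, -17]
Stage 6 (CLIP -10 11): clip(-1,-10,11)=-1, clip(-7,-10,11)=-7, clip(-13,-10,11)=-10, clip(-17,-10,11)=-10 -> [-1, -7, -10, -10]
Output sum: -28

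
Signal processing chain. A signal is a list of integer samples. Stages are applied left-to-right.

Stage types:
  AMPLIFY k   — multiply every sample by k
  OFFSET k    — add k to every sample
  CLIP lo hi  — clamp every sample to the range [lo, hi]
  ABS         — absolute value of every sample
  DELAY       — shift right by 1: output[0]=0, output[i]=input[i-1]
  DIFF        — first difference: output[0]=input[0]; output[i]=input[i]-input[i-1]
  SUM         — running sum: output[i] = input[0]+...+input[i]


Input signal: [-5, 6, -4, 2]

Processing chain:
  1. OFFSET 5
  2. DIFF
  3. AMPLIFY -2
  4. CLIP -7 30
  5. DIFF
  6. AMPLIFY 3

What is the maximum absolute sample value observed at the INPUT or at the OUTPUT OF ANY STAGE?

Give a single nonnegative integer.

Input: [-5, 6, -4, 2] (max |s|=6)
Stage 1 (OFFSET 5): -5+5=0, 6+5=11, -4+5=1, 2+5=7 -> [0, 11, 1, 7] (max |s|=11)
Stage 2 (DIFF): s[0]=0, 11-0=11, 1-11=-10, 7-1=6 -> [0, 11, -10, 6] (max |s|=11)
Stage 3 (AMPLIFY -2): 0*-2=0, 11*-2=-22, -10*-2=20, 6*-2=-12 -> [0, -22, 20, -12] (max |s|=22)
Stage 4 (CLIP -7 30): clip(0,-7,30)=0, clip(-22,-7,30)=-7, clip(20,-7,30)=20, clip(-12,-7,30)=-7 -> [0, -7, 20, -7] (max |s|=20)
Stage 5 (DIFF): s[0]=0, -7-0=-7, 20--7=27, -7-20=-27 -> [0, -7, 27, -27] (max |s|=27)
Stage 6 (AMPLIFY 3): 0*3=0, -7*3=-21, 27*3=81, -27*3=-81 -> [0, -21, 81, -81] (max |s|=81)
Overall max amplitude: 81

Answer: 81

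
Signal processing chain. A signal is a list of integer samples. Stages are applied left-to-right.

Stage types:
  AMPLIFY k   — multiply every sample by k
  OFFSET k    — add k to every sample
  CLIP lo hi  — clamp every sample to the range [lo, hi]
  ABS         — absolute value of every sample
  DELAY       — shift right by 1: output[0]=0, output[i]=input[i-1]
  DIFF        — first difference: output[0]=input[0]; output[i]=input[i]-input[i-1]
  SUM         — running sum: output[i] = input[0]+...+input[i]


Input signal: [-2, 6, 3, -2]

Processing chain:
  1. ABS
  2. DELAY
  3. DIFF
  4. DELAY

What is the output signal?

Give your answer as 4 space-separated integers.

Answer: 0 0 2 4

Derivation:
Input: [-2, 6, 3, -2]
Stage 1 (ABS): |-2|=2, |6|=6, |3|=3, |-2|=2 -> [2, 6, 3, 2]
Stage 2 (DELAY): [0, 2, 6, 3] = [0, 2, 6, 3] -> [0, 2, 6, 3]
Stage 3 (DIFF): s[0]=0, 2-0=2, 6-2=4, 3-6=-3 -> [0, 2, 4, -3]
Stage 4 (DELAY): [0, 0, 2, 4] = [0, 0, 2, 4] -> [0, 0, 2, 4]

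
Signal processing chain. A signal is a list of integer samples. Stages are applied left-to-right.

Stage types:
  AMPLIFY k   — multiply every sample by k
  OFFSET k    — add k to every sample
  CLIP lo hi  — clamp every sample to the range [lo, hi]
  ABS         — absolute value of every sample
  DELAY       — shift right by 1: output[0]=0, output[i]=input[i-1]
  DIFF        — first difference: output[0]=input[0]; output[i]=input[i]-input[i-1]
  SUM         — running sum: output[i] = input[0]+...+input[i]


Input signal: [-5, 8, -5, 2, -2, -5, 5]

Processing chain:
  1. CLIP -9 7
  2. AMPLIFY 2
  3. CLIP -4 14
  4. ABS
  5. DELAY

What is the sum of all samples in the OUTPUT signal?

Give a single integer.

Answer: 34

Derivation:
Input: [-5, 8, -5, 2, -2, -5, 5]
Stage 1 (CLIP -9 7): clip(-5,-9,7)=-5, clip(8,-9,7)=7, clip(-5,-9,7)=-5, clip(2,-9,7)=2, clip(-2,-9,7)=-2, clip(-5,-9,7)=-5, clip(5,-9,7)=5 -> [-5, 7, -5, 2, -2, -5, 5]
Stage 2 (AMPLIFY 2): -5*2=-10, 7*2=14, -5*2=-10, 2*2=4, -2*2=-4, -5*2=-10, 5*2=10 -> [-10, 14, -10, 4, -4, -10, 10]
Stage 3 (CLIP -4 14): clip(-10,-4,14)=-4, clip(14,-4,14)=14, clip(-10,-4,14)=-4, clip(4,-4,14)=4, clip(-4,-4,14)=-4, clip(-10,-4,14)=-4, clip(10,-4,14)=10 -> [-4, 14, -4, 4, -4, -4, 10]
Stage 4 (ABS): |-4|=4, |14|=14, |-4|=4, |4|=4, |-4|=4, |-4|=4, |10|=10 -> [4, 14, 4, 4, 4, 4, 10]
Stage 5 (DELAY): [0, 4, 14, 4, 4, 4, 4] = [0, 4, 14, 4, 4, 4, 4] -> [0, 4, 14, 4, 4, 4, 4]
Output sum: 34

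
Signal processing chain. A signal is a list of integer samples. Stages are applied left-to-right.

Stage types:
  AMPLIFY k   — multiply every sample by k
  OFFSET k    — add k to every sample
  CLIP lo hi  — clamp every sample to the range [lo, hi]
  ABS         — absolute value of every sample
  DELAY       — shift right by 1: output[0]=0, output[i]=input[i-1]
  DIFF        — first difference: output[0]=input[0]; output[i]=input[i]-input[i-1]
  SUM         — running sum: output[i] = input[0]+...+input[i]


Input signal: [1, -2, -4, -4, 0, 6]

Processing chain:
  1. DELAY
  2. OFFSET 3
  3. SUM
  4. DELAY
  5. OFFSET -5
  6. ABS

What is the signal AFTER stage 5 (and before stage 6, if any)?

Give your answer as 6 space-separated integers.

Input: [1, -2, -4, -4, 0, 6]
Stage 1 (DELAY): [0, 1, -2, -4, -4, 0] = [0, 1, -2, -4, -4, 0] -> [0, 1, -2, -4, -4, 0]
Stage 2 (OFFSET 3): 0+3=3, 1+3=4, -2+3=1, -4+3=-1, -4+3=-1, 0+3=3 -> [3, 4, 1, -1, -1, 3]
Stage 3 (SUM): sum[0..0]=3, sum[0..1]=7, sum[0..2]=8, sum[0..3]=7, sum[0..4]=6, sum[0..5]=9 -> [3, 7, 8, 7, 6, 9]
Stage 4 (DELAY): [0, 3, 7, 8, 7, 6] = [0, 3, 7, 8, 7, 6] -> [0, 3, 7, 8, 7, 6]
Stage 5 (OFFSET -5): 0+-5=-5, 3+-5=-2, 7+-5=2, 8+-5=3, 7+-5=2, 6+-5=1 -> [-5, -2, 2, 3, 2, 1]

Answer: -5 -2 2 3 2 1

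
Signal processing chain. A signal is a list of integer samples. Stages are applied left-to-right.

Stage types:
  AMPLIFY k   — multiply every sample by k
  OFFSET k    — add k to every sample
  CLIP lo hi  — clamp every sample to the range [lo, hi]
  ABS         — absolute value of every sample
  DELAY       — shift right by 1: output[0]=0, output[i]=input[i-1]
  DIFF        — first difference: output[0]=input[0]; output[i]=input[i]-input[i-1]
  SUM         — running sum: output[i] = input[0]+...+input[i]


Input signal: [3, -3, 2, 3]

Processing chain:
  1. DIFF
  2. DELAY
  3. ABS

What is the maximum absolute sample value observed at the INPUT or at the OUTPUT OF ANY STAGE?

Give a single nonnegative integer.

Answer: 6

Derivation:
Input: [3, -3, 2, 3] (max |s|=3)
Stage 1 (DIFF): s[0]=3, -3-3=-6, 2--3=5, 3-2=1 -> [3, -6, 5, 1] (max |s|=6)
Stage 2 (DELAY): [0, 3, -6, 5] = [0, 3, -6, 5] -> [0, 3, -6, 5] (max |s|=6)
Stage 3 (ABS): |0|=0, |3|=3, |-6|=6, |5|=5 -> [0, 3, 6, 5] (max |s|=6)
Overall max amplitude: 6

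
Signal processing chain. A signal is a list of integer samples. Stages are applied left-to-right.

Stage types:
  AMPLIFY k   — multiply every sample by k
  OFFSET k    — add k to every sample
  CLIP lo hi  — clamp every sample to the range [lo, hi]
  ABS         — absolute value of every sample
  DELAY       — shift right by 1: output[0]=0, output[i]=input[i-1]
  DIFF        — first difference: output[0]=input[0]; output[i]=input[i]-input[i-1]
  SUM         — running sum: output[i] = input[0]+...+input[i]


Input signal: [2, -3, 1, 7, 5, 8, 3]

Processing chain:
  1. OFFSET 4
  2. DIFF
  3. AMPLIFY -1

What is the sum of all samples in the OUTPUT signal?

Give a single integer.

Input: [2, -3, 1, 7, 5, 8, 3]
Stage 1 (OFFSET 4): 2+4=6, -3+4=1, 1+4=5, 7+4=11, 5+4=9, 8+4=12, 3+4=7 -> [6, 1, 5, 11, 9, 12, 7]
Stage 2 (DIFF): s[0]=6, 1-6=-5, 5-1=4, 11-5=6, 9-11=-2, 12-9=3, 7-12=-5 -> [6, -5, 4, 6, -2, 3, -5]
Stage 3 (AMPLIFY -1): 6*-1=-6, -5*-1=5, 4*-1=-4, 6*-1=-6, -2*-1=2, 3*-1=-3, -5*-1=5 -> [-6, 5, -4, -6, 2, -3, 5]
Output sum: -7

Answer: -7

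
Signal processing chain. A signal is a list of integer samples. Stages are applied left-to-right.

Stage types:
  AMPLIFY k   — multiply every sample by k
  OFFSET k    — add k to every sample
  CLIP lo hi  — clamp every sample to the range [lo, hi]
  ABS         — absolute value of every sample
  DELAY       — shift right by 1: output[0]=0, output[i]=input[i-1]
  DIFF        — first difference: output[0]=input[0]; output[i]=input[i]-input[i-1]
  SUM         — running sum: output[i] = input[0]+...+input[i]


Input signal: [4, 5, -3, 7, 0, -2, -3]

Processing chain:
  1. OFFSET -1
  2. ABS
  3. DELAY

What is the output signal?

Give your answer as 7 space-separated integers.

Input: [4, 5, -3, 7, 0, -2, -3]
Stage 1 (OFFSET -1): 4+-1=3, 5+-1=4, -3+-1=-4, 7+-1=6, 0+-1=-1, -2+-1=-3, -3+-1=-4 -> [3, 4, -4, 6, -1, -3, -4]
Stage 2 (ABS): |3|=3, |4|=4, |-4|=4, |6|=6, |-1|=1, |-3|=3, |-4|=4 -> [3, 4, 4, 6, 1, 3, 4]
Stage 3 (DELAY): [0, 3, 4, 4, 6, 1, 3] = [0, 3, 4, 4, 6, 1, 3] -> [0, 3, 4, 4, 6, 1, 3]

Answer: 0 3 4 4 6 1 3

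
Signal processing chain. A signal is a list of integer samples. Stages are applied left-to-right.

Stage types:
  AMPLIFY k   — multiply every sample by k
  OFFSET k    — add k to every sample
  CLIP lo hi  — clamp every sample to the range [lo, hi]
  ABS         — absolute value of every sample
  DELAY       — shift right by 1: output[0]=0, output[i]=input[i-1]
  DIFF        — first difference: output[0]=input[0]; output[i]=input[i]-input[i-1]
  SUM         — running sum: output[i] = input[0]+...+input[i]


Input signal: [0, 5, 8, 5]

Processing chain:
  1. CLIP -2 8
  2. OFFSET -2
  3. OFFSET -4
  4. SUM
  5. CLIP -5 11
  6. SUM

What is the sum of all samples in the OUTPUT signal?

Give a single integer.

Answer: -50

Derivation:
Input: [0, 5, 8, 5]
Stage 1 (CLIP -2 8): clip(0,-2,8)=0, clip(5,-2,8)=5, clip(8,-2,8)=8, clip(5,-2,8)=5 -> [0, 5, 8, 5]
Stage 2 (OFFSET -2): 0+-2=-2, 5+-2=3, 8+-2=6, 5+-2=3 -> [-2, 3, 6, 3]
Stage 3 (OFFSET -4): -2+-4=-6, 3+-4=-1, 6+-4=2, 3+-4=-1 -> [-6, -1, 2, -1]
Stage 4 (SUM): sum[0..0]=-6, sum[0..1]=-7, sum[0..2]=-5, sum[0..3]=-6 -> [-6, -7, -5, -6]
Stage 5 (CLIP -5 11): clip(-6,-5,11)=-5, clip(-7,-5,11)=-5, clip(-5,-5,11)=-5, clip(-6,-5,11)=-5 -> [-5, -5, -5, -5]
Stage 6 (SUM): sum[0..0]=-5, sum[0..1]=-10, sum[0..2]=-15, sum[0..3]=-20 -> [-5, -10, -15, -20]
Output sum: -50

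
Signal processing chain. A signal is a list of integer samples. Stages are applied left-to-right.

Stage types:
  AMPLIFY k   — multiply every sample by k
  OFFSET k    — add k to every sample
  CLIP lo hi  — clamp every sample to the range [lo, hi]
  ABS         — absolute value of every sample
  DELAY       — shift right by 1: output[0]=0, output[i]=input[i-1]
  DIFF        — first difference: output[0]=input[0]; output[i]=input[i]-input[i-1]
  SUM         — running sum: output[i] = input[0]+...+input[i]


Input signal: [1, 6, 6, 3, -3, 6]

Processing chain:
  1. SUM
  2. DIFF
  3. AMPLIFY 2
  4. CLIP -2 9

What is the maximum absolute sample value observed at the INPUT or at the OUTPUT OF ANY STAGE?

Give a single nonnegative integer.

Input: [1, 6, 6, 3, -3, 6] (max |s|=6)
Stage 1 (SUM): sum[0..0]=1, sum[0..1]=7, sum[0..2]=13, sum[0..3]=16, sum[0..4]=13, sum[0..5]=19 -> [1, 7, 13, 16, 13, 19] (max |s|=19)
Stage 2 (DIFF): s[0]=1, 7-1=6, 13-7=6, 16-13=3, 13-16=-3, 19-13=6 -> [1, 6, 6, 3, -3, 6] (max |s|=6)
Stage 3 (AMPLIFY 2): 1*2=2, 6*2=12, 6*2=12, 3*2=6, -3*2=-6, 6*2=12 -> [2, 12, 12, 6, -6, 12] (max |s|=12)
Stage 4 (CLIP -2 9): clip(2,-2,9)=2, clip(12,-2,9)=9, clip(12,-2,9)=9, clip(6,-2,9)=6, clip(-6,-2,9)=-2, clip(12,-2,9)=9 -> [2, 9, 9, 6, -2, 9] (max |s|=9)
Overall max amplitude: 19

Answer: 19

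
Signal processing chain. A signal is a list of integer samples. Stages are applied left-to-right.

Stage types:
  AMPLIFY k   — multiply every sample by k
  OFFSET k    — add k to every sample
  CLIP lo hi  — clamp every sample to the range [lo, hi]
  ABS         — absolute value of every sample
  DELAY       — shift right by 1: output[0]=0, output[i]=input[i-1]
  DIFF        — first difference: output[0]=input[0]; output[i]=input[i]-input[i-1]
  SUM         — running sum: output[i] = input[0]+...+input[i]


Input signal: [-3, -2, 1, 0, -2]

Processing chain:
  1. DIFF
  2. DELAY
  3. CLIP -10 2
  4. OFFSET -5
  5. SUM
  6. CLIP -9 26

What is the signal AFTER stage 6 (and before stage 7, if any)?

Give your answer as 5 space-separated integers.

Input: [-3, -2, 1, 0, -2]
Stage 1 (DIFF): s[0]=-3, -2--3=1, 1--2=3, 0-1=-1, -2-0=-2 -> [-3, 1, 3, -1, -2]
Stage 2 (DELAY): [0, -3, 1, 3, -1] = [0, -3, 1, 3, -1] -> [0, -3, 1, 3, -1]
Stage 3 (CLIP -10 2): clip(0,-10,2)=0, clip(-3,-10,2)=-3, clip(1,-10,2)=1, clip(3,-10,2)=2, clip(-1,-10,2)=-1 -> [0, -3, 1, 2, -1]
Stage 4 (OFFSET -5): 0+-5=-5, -3+-5=-8, 1+-5=-4, 2+-5=-3, -1+-5=-6 -> [-5, -8, -4, -3, -6]
Stage 5 (SUM): sum[0..0]=-5, sum[0..1]=-13, sum[0..2]=-17, sum[0..3]=-20, sum[0..4]=-26 -> [-5, -13, -17, -20, -26]
Stage 6 (CLIP -9 26): clip(-5,-9,26)=-5, clip(-13,-9,26)=-9, clip(-17,-9,26)=-9, clip(-20,-9,26)=-9, clip(-26,-9,26)=-9 -> [-5, -9, -9, -9, -9]

Answer: -5 -9 -9 -9 -9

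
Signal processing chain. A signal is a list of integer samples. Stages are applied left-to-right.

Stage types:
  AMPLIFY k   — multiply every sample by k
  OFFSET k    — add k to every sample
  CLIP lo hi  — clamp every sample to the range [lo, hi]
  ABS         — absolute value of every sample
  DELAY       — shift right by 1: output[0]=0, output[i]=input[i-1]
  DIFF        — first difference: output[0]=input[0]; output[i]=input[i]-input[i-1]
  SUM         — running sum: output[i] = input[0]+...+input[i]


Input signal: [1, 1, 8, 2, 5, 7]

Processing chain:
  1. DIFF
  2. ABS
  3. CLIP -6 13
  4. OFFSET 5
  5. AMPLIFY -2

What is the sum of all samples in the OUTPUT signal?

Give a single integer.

Input: [1, 1, 8, 2, 5, 7]
Stage 1 (DIFF): s[0]=1, 1-1=0, 8-1=7, 2-8=-6, 5-2=3, 7-5=2 -> [1, 0, 7, -6, 3, 2]
Stage 2 (ABS): |1|=1, |0|=0, |7|=7, |-6|=6, |3|=3, |2|=2 -> [1, 0, 7, 6, 3, 2]
Stage 3 (CLIP -6 13): clip(1,-6,13)=1, clip(0,-6,13)=0, clip(7,-6,13)=7, clip(6,-6,13)=6, clip(3,-6,13)=3, clip(2,-6,13)=2 -> [1, 0, 7, 6, 3, 2]
Stage 4 (OFFSET 5): 1+5=6, 0+5=5, 7+5=12, 6+5=11, 3+5=8, 2+5=7 -> [6, 5, 12, 11, 8, 7]
Stage 5 (AMPLIFY -2): 6*-2=-12, 5*-2=-10, 12*-2=-24, 11*-2=-22, 8*-2=-16, 7*-2=-14 -> [-12, -10, -24, -22, -16, -14]
Output sum: -98

Answer: -98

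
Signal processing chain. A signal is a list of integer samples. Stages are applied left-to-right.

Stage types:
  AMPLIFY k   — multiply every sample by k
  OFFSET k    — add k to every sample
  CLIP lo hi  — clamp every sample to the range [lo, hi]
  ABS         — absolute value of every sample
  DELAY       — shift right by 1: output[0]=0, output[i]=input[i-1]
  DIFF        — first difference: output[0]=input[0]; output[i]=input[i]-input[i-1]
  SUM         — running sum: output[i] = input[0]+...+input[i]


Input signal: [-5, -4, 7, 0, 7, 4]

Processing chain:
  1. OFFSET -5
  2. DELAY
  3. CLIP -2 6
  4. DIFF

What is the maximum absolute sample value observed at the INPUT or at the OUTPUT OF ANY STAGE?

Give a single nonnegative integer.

Answer: 10

Derivation:
Input: [-5, -4, 7, 0, 7, 4] (max |s|=7)
Stage 1 (OFFSET -5): -5+-5=-10, -4+-5=-9, 7+-5=2, 0+-5=-5, 7+-5=2, 4+-5=-1 -> [-10, -9, 2, -5, 2, -1] (max |s|=10)
Stage 2 (DELAY): [0, -10, -9, 2, -5, 2] = [0, -10, -9, 2, -5, 2] -> [0, -10, -9, 2, -5, 2] (max |s|=10)
Stage 3 (CLIP -2 6): clip(0,-2,6)=0, clip(-10,-2,6)=-2, clip(-9,-2,6)=-2, clip(2,-2,6)=2, clip(-5,-2,6)=-2, clip(2,-2,6)=2 -> [0, -2, -2, 2, -2, 2] (max |s|=2)
Stage 4 (DIFF): s[0]=0, -2-0=-2, -2--2=0, 2--2=4, -2-2=-4, 2--2=4 -> [0, -2, 0, 4, -4, 4] (max |s|=4)
Overall max amplitude: 10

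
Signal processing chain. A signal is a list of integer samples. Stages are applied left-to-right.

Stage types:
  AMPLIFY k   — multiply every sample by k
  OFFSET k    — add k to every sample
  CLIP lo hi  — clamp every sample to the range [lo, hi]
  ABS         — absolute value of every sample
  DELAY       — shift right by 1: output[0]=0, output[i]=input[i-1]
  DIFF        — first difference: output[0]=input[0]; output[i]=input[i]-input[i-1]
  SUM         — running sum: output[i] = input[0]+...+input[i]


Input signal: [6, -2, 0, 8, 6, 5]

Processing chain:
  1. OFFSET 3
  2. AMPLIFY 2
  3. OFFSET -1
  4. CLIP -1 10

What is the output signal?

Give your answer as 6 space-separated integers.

Answer: 10 1 5 10 10 10

Derivation:
Input: [6, -2, 0, 8, 6, 5]
Stage 1 (OFFSET 3): 6+3=9, -2+3=1, 0+3=3, 8+3=11, 6+3=9, 5+3=8 -> [9, 1, 3, 11, 9, 8]
Stage 2 (AMPLIFY 2): 9*2=18, 1*2=2, 3*2=6, 11*2=22, 9*2=18, 8*2=16 -> [18, 2, 6, 22, 18, 16]
Stage 3 (OFFSET -1): 18+-1=17, 2+-1=1, 6+-1=5, 22+-1=21, 18+-1=17, 16+-1=15 -> [17, 1, 5, 21, 17, 15]
Stage 4 (CLIP -1 10): clip(17,-1,10)=10, clip(1,-1,10)=1, clip(5,-1,10)=5, clip(21,-1,10)=10, clip(17,-1,10)=10, clip(15,-1,10)=10 -> [10, 1, 5, 10, 10, 10]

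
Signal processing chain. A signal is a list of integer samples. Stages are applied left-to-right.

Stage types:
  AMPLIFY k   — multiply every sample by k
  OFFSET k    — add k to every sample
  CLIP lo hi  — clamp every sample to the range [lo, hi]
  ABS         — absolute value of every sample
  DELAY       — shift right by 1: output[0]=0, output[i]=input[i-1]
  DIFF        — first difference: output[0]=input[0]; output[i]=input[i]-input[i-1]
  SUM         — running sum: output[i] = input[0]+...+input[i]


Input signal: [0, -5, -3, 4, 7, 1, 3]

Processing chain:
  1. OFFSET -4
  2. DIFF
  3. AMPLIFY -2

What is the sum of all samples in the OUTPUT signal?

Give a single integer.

Answer: 2

Derivation:
Input: [0, -5, -3, 4, 7, 1, 3]
Stage 1 (OFFSET -4): 0+-4=-4, -5+-4=-9, -3+-4=-7, 4+-4=0, 7+-4=3, 1+-4=-3, 3+-4=-1 -> [-4, -9, -7, 0, 3, -3, -1]
Stage 2 (DIFF): s[0]=-4, -9--4=-5, -7--9=2, 0--7=7, 3-0=3, -3-3=-6, -1--3=2 -> [-4, -5, 2, 7, 3, -6, 2]
Stage 3 (AMPLIFY -2): -4*-2=8, -5*-2=10, 2*-2=-4, 7*-2=-14, 3*-2=-6, -6*-2=12, 2*-2=-4 -> [8, 10, -4, -14, -6, 12, -4]
Output sum: 2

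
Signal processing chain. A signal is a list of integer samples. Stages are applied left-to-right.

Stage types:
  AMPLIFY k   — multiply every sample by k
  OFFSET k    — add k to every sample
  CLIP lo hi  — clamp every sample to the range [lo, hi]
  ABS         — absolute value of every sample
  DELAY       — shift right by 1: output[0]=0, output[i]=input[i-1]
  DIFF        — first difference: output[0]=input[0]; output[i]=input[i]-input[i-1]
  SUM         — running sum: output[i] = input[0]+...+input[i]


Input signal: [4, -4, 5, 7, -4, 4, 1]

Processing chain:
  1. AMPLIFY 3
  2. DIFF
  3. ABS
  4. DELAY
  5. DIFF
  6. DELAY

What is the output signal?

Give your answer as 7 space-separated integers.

Input: [4, -4, 5, 7, -4, 4, 1]
Stage 1 (AMPLIFY 3): 4*3=12, -4*3=-12, 5*3=15, 7*3=21, -4*3=-12, 4*3=12, 1*3=3 -> [12, -12, 15, 21, -12, 12, 3]
Stage 2 (DIFF): s[0]=12, -12-12=-24, 15--12=27, 21-15=6, -12-21=-33, 12--12=24, 3-12=-9 -> [12, -24, 27, 6, -33, 24, -9]
Stage 3 (ABS): |12|=12, |-24|=24, |27|=27, |6|=6, |-33|=33, |24|=24, |-9|=9 -> [12, 24, 27, 6, 33, 24, 9]
Stage 4 (DELAY): [0, 12, 24, 27, 6, 33, 24] = [0, 12, 24, 27, 6, 33, 24] -> [0, 12, 24, 27, 6, 33, 24]
Stage 5 (DIFF): s[0]=0, 12-0=12, 24-12=12, 27-24=3, 6-27=-21, 33-6=27, 24-33=-9 -> [0, 12, 12, 3, -21, 27, -9]
Stage 6 (DELAY): [0, 0, 12, 12, 3, -21, 27] = [0, 0, 12, 12, 3, -21, 27] -> [0, 0, 12, 12, 3, -21, 27]

Answer: 0 0 12 12 3 -21 27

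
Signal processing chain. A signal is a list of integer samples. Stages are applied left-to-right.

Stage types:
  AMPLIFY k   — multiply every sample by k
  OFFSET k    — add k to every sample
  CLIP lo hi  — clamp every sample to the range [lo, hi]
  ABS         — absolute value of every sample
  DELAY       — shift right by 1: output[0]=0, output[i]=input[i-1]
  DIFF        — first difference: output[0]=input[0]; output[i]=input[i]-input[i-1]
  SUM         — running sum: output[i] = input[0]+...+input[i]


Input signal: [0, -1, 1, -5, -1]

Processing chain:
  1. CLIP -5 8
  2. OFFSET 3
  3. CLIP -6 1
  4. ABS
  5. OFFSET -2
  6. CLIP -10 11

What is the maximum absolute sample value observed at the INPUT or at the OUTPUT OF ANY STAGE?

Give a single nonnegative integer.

Answer: 5

Derivation:
Input: [0, -1, 1, -5, -1] (max |s|=5)
Stage 1 (CLIP -5 8): clip(0,-5,8)=0, clip(-1,-5,8)=-1, clip(1,-5,8)=1, clip(-5,-5,8)=-5, clip(-1,-5,8)=-1 -> [0, -1, 1, -5, -1] (max |s|=5)
Stage 2 (OFFSET 3): 0+3=3, -1+3=2, 1+3=4, -5+3=-2, -1+3=2 -> [3, 2, 4, -2, 2] (max |s|=4)
Stage 3 (CLIP -6 1): clip(3,-6,1)=1, clip(2,-6,1)=1, clip(4,-6,1)=1, clip(-2,-6,1)=-2, clip(2,-6,1)=1 -> [1, 1, 1, -2, 1] (max |s|=2)
Stage 4 (ABS): |1|=1, |1|=1, |1|=1, |-2|=2, |1|=1 -> [1, 1, 1, 2, 1] (max |s|=2)
Stage 5 (OFFSET -2): 1+-2=-1, 1+-2=-1, 1+-2=-1, 2+-2=0, 1+-2=-1 -> [-1, -1, -1, 0, -1] (max |s|=1)
Stage 6 (CLIP -10 11): clip(-1,-10,11)=-1, clip(-1,-10,11)=-1, clip(-1,-10,11)=-1, clip(0,-10,11)=0, clip(-1,-10,11)=-1 -> [-1, -1, -1, 0, -1] (max |s|=1)
Overall max amplitude: 5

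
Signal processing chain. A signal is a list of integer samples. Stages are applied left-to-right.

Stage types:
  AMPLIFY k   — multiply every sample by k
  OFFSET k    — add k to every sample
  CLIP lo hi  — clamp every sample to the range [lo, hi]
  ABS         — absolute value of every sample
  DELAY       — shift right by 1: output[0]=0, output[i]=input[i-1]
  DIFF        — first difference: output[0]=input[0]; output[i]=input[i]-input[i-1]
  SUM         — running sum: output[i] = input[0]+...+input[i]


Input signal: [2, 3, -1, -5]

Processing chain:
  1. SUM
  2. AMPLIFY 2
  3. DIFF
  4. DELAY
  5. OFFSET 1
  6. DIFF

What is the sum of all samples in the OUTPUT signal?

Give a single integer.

Input: [2, 3, -1, -5]
Stage 1 (SUM): sum[0..0]=2, sum[0..1]=5, sum[0..2]=4, sum[0..3]=-1 -> [2, 5, 4, -1]
Stage 2 (AMPLIFY 2): 2*2=4, 5*2=10, 4*2=8, -1*2=-2 -> [4, 10, 8, -2]
Stage 3 (DIFF): s[0]=4, 10-4=6, 8-10=-2, -2-8=-10 -> [4, 6, -2, -10]
Stage 4 (DELAY): [0, 4, 6, -2] = [0, 4, 6, -2] -> [0, 4, 6, -2]
Stage 5 (OFFSET 1): 0+1=1, 4+1=5, 6+1=7, -2+1=-1 -> [1, 5, 7, -1]
Stage 6 (DIFF): s[0]=1, 5-1=4, 7-5=2, -1-7=-8 -> [1, 4, 2, -8]
Output sum: -1

Answer: -1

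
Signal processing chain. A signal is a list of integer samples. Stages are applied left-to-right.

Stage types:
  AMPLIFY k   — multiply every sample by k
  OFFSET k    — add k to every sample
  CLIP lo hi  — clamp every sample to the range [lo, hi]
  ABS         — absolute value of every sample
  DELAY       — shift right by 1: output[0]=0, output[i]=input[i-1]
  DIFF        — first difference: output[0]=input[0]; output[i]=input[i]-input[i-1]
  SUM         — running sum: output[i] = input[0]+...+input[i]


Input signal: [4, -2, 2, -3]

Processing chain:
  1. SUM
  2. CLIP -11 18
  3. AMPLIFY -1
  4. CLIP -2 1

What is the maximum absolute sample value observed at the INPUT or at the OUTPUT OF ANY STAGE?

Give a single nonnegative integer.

Input: [4, -2, 2, -3] (max |s|=4)
Stage 1 (SUM): sum[0..0]=4, sum[0..1]=2, sum[0..2]=4, sum[0..3]=1 -> [4, 2, 4, 1] (max |s|=4)
Stage 2 (CLIP -11 18): clip(4,-11,18)=4, clip(2,-11,18)=2, clip(4,-11,18)=4, clip(1,-11,18)=1 -> [4, 2, 4, 1] (max |s|=4)
Stage 3 (AMPLIFY -1): 4*-1=-4, 2*-1=-2, 4*-1=-4, 1*-1=-1 -> [-4, -2, -4, -1] (max |s|=4)
Stage 4 (CLIP -2 1): clip(-4,-2,1)=-2, clip(-2,-2,1)=-2, clip(-4,-2,1)=-2, clip(-1,-2,1)=-1 -> [-2, -2, -2, -1] (max |s|=2)
Overall max amplitude: 4

Answer: 4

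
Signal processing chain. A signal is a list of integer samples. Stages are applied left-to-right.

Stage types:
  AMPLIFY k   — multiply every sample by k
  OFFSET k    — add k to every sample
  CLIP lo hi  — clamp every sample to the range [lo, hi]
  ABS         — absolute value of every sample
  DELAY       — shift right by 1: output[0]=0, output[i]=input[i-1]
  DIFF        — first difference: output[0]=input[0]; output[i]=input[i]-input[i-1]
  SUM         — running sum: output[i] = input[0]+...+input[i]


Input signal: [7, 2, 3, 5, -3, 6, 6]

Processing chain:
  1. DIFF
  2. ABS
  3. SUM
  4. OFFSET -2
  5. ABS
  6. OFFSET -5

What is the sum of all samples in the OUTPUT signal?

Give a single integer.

Input: [7, 2, 3, 5, -3, 6, 6]
Stage 1 (DIFF): s[0]=7, 2-7=-5, 3-2=1, 5-3=2, -3-5=-8, 6--3=9, 6-6=0 -> [7, -5, 1, 2, -8, 9, 0]
Stage 2 (ABS): |7|=7, |-5|=5, |1|=1, |2|=2, |-8|=8, |9|=9, |0|=0 -> [7, 5, 1, 2, 8, 9, 0]
Stage 3 (SUM): sum[0..0]=7, sum[0..1]=12, sum[0..2]=13, sum[0..3]=15, sum[0..4]=23, sum[0..5]=32, sum[0..6]=32 -> [7, 12, 13, 15, 23, 32, 32]
Stage 4 (OFFSET -2): 7+-2=5, 12+-2=10, 13+-2=11, 15+-2=13, 23+-2=21, 32+-2=30, 32+-2=30 -> [5, 10, 11, 13, 21, 30, 30]
Stage 5 (ABS): |5|=5, |10|=10, |11|=11, |13|=13, |21|=21, |30|=30, |30|=30 -> [5, 10, 11, 13, 21, 30, 30]
Stage 6 (OFFSET -5): 5+-5=0, 10+-5=5, 11+-5=6, 13+-5=8, 21+-5=16, 30+-5=25, 30+-5=25 -> [0, 5, 6, 8, 16, 25, 25]
Output sum: 85

Answer: 85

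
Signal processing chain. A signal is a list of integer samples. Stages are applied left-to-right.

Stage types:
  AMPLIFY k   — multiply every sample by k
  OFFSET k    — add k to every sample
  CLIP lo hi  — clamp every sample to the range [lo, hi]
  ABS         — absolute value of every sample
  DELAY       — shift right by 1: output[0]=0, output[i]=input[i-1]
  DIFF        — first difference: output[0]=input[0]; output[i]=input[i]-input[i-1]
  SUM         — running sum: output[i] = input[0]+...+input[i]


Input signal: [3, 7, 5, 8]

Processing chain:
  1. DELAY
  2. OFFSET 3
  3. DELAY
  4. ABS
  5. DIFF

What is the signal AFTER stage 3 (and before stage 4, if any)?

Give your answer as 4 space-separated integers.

Answer: 0 3 6 10

Derivation:
Input: [3, 7, 5, 8]
Stage 1 (DELAY): [0, 3, 7, 5] = [0, 3, 7, 5] -> [0, 3, 7, 5]
Stage 2 (OFFSET 3): 0+3=3, 3+3=6, 7+3=10, 5+3=8 -> [3, 6, 10, 8]
Stage 3 (DELAY): [0, 3, 6, 10] = [0, 3, 6, 10] -> [0, 3, 6, 10]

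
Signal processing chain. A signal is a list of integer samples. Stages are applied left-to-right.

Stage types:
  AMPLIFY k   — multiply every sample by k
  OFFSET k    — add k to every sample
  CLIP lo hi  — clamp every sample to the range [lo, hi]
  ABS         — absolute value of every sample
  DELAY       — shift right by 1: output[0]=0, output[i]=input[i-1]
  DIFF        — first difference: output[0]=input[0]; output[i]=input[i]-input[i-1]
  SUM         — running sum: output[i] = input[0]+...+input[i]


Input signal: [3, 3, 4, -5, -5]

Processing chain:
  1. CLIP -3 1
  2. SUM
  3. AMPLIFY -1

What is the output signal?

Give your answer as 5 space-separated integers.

Answer: -1 -2 -3 0 3

Derivation:
Input: [3, 3, 4, -5, -5]
Stage 1 (CLIP -3 1): clip(3,-3,1)=1, clip(3,-3,1)=1, clip(4,-3,1)=1, clip(-5,-3,1)=-3, clip(-5,-3,1)=-3 -> [1, 1, 1, -3, -3]
Stage 2 (SUM): sum[0..0]=1, sum[0..1]=2, sum[0..2]=3, sum[0..3]=0, sum[0..4]=-3 -> [1, 2, 3, 0, -3]
Stage 3 (AMPLIFY -1): 1*-1=-1, 2*-1=-2, 3*-1=-3, 0*-1=0, -3*-1=3 -> [-1, -2, -3, 0, 3]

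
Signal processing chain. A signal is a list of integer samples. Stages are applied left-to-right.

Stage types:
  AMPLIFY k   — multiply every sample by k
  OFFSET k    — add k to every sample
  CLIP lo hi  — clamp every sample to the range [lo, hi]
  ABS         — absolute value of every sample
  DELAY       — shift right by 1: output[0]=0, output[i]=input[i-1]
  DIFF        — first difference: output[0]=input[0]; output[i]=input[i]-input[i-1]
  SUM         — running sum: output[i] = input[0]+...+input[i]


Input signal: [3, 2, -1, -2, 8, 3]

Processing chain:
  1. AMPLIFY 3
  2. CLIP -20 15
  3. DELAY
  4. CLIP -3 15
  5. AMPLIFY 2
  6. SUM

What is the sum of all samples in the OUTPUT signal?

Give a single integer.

Input: [3, 2, -1, -2, 8, 3]
Stage 1 (AMPLIFY 3): 3*3=9, 2*3=6, -1*3=-3, -2*3=-6, 8*3=24, 3*3=9 -> [9, 6, -3, -6, 24, 9]
Stage 2 (CLIP -20 15): clip(9,-20,15)=9, clip(6,-20,15)=6, clip(-3,-20,15)=-3, clip(-6,-20,15)=-6, clip(24,-20,15)=15, clip(9,-20,15)=9 -> [9, 6, -3, -6, 15, 9]
Stage 3 (DELAY): [0, 9, 6, -3, -6, 15] = [0, 9, 6, -3, -6, 15] -> [0, 9, 6, -3, -6, 15]
Stage 4 (CLIP -3 15): clip(0,-3,15)=0, clip(9,-3,15)=9, clip(6,-3,15)=6, clip(-3,-3,15)=-3, clip(-6,-3,15)=-3, clip(15,-3,15)=15 -> [0, 9, 6, -3, -3, 15]
Stage 5 (AMPLIFY 2): 0*2=0, 9*2=18, 6*2=12, -3*2=-6, -3*2=-6, 15*2=30 -> [0, 18, 12, -6, -6, 30]
Stage 6 (SUM): sum[0..0]=0, sum[0..1]=18, sum[0..2]=30, sum[0..3]=24, sum[0..4]=18, sum[0..5]=48 -> [0, 18, 30, 24, 18, 48]
Output sum: 138

Answer: 138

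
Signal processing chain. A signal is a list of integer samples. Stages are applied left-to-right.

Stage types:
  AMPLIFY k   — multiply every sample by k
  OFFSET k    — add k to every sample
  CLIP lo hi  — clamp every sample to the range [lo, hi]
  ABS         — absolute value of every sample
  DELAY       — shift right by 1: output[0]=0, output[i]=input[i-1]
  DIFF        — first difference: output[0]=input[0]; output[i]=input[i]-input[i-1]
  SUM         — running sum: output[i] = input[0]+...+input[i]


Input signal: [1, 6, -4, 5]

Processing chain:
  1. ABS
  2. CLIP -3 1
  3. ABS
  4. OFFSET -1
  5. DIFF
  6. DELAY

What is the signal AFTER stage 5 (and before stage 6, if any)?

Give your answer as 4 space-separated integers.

Answer: 0 0 0 0

Derivation:
Input: [1, 6, -4, 5]
Stage 1 (ABS): |1|=1, |6|=6, |-4|=4, |5|=5 -> [1, 6, 4, 5]
Stage 2 (CLIP -3 1): clip(1,-3,1)=1, clip(6,-3,1)=1, clip(4,-3,1)=1, clip(5,-3,1)=1 -> [1, 1, 1, 1]
Stage 3 (ABS): |1|=1, |1|=1, |1|=1, |1|=1 -> [1, 1, 1, 1]
Stage 4 (OFFSET -1): 1+-1=0, 1+-1=0, 1+-1=0, 1+-1=0 -> [0, 0, 0, 0]
Stage 5 (DIFF): s[0]=0, 0-0=0, 0-0=0, 0-0=0 -> [0, 0, 0, 0]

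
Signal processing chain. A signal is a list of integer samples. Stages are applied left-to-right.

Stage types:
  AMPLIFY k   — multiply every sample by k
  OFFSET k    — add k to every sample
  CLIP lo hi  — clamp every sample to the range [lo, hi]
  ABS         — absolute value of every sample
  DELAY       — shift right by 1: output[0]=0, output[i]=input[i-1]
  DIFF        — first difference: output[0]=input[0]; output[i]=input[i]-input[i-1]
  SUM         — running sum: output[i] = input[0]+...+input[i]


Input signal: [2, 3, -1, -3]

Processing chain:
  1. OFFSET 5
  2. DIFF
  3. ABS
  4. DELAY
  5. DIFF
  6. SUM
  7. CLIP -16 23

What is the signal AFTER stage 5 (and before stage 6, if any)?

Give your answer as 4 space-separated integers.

Answer: 0 7 -6 3

Derivation:
Input: [2, 3, -1, -3]
Stage 1 (OFFSET 5): 2+5=7, 3+5=8, -1+5=4, -3+5=2 -> [7, 8, 4, 2]
Stage 2 (DIFF): s[0]=7, 8-7=1, 4-8=-4, 2-4=-2 -> [7, 1, -4, -2]
Stage 3 (ABS): |7|=7, |1|=1, |-4|=4, |-2|=2 -> [7, 1, 4, 2]
Stage 4 (DELAY): [0, 7, 1, 4] = [0, 7, 1, 4] -> [0, 7, 1, 4]
Stage 5 (DIFF): s[0]=0, 7-0=7, 1-7=-6, 4-1=3 -> [0, 7, -6, 3]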